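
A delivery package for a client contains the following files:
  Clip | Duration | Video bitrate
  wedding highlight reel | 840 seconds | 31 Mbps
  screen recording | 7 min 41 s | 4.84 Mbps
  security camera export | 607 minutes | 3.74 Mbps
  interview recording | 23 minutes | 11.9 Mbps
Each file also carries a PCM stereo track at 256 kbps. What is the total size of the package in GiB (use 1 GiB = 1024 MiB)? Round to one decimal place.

Audio: 256 kbps = 0.256 Mbps.
wedding highlight reel: 31.256 Mbps × 840 s = 26255.0 Mb
screen recording: 5.096 Mbps × 461 s = 2349.3 Mb
security camera export: 3.996 Mbps × 36420 s = 145534.3 Mb
interview recording: 12.156 Mbps × 1380 s = 16775.3 Mb
Total: 190913.9 Mb = 23864.2 MB.
= 22.23 GiB.

22.2 GiB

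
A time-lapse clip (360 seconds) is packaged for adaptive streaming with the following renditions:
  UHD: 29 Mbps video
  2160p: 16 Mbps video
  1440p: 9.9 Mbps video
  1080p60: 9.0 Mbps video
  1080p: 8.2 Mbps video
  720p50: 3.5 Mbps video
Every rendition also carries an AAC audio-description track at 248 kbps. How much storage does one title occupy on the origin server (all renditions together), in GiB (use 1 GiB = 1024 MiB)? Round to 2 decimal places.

Audio: 248 kbps = 0.248 Mbps.
Sum of rendition bitrates: (29+0.248) + (16+0.248) + (9.9+0.248) + (9.0+0.248) + (8.2+0.248) + (3.5+0.248) = 77.088 Mbps.
× 360 s = 27,752 Mb = 3,469 MB = 3.231 GiB.

3.23 GiB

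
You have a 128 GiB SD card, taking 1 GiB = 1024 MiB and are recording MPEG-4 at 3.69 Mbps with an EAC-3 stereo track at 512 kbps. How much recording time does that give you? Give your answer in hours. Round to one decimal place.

72.7 hours

Audio: 512 kbps = 0.512 Mbps.
Total bitrate: 3.69 + 0.512 = 4.202 Mbps.
Capacity: 128 GiB = 1,099,512 Mb.
Recording time: 1,099,512 / 4.202 = 261,664 s ≈ 72.7 hours.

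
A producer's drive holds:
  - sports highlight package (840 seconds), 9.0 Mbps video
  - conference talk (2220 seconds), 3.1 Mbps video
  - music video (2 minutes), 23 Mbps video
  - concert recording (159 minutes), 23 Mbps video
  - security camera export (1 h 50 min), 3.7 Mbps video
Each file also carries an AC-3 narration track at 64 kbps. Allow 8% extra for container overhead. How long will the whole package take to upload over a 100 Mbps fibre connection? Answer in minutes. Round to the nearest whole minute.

47 minutes

Audio: 64 kbps = 0.064 Mbps.
sports highlight package: 9.064 Mbps × 840 s × 1.08 = 8222.9 Mb
conference talk: 3.164 Mbps × 2220 s × 1.08 = 7586.0 Mb
music video: 23.064 Mbps × 120 s × 1.08 = 2989.1 Mb
concert recording: 23.064 Mbps × 9540 s × 1.08 = 237633.0 Mb
security camera export: 3.764 Mbps × 6600 s × 1.08 = 26829.8 Mb
Total: 283260.8 Mb = 35407.6 MB.
At 100 Mbps: 283260.8 / 100 = 2833 s ≈ 47.2 minutes.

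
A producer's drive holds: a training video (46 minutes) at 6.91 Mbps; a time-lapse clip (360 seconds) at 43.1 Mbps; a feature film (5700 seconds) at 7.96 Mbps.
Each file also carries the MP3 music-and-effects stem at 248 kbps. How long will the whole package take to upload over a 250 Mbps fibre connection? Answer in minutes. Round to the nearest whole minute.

Audio: 248 kbps = 0.248 Mbps.
training video: 7.158 Mbps × 2760 s = 19756.1 Mb
time-lapse clip: 43.348 Mbps × 360 s = 15605.3 Mb
feature film: 8.208 Mbps × 5700 s = 46785.6 Mb
Total: 82147.0 Mb = 10268.4 MB.
At 250 Mbps: 82147.0 / 250 = 329 s ≈ 5.48 minutes.

5 minutes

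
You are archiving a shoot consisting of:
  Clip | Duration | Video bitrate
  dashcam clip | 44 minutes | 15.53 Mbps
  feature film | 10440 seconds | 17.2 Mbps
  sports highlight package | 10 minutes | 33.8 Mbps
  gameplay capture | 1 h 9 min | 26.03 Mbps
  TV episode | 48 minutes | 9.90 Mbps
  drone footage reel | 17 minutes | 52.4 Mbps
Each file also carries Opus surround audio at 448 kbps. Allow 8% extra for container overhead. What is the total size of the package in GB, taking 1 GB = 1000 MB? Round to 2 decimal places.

Audio: 448 kbps = 0.448 Mbps.
dashcam clip: 15.978 Mbps × 2640 s × 1.08 = 45556.5 Mb
feature film: 17.648 Mbps × 10440 s × 1.08 = 198984.7 Mb
sports highlight package: 34.248 Mbps × 600 s × 1.08 = 22192.7 Mb
gameplay capture: 26.478 Mbps × 4140 s × 1.08 = 118388.4 Mb
TV episode: 10.348 Mbps × 2880 s × 1.08 = 32186.4 Mb
drone footage reel: 52.848 Mbps × 1020 s × 1.08 = 58217.4 Mb
Total: 475526.1 Mb = 59440.8 MB.
= 59.44 GB.

59.44 GB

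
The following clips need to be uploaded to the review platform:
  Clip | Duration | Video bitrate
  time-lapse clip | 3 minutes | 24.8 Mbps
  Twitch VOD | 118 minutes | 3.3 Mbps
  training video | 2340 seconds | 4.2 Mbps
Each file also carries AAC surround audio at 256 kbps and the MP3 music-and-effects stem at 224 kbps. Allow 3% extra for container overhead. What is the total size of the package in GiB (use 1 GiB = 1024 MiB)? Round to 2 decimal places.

Audio total: 256 + 224 = 480 kbps = 0.480 Mbps.
time-lapse clip: 25.280 Mbps × 180 s × 1.03 = 4686.9 Mb
Twitch VOD: 3.780 Mbps × 7080 s × 1.03 = 27565.3 Mb
training video: 4.680 Mbps × 2340 s × 1.03 = 11279.7 Mb
Total: 43531.9 Mb = 5441.5 MB.
= 5.068 GiB.

5.07 GiB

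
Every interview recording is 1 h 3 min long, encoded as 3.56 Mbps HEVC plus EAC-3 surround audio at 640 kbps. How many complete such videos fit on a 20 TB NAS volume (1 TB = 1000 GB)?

10078

1 h 3 min = 63 min = 3780 s
Audio: 640 kbps = 0.640 Mbps.
Total bitrate: 4.200 Mbps.
Per item: 4.200 Mbps × 3780 s = 15,876 Mb = 1,984 MB.
Capacity: 20 TB = 160,000,000 Mb; 10078.11 items → 10078 complete.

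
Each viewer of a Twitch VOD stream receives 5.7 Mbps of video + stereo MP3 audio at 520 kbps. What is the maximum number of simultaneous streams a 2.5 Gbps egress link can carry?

Audio: 520 kbps = 0.520 Mbps.
Per-viewer media rate: 6.220 Mbps.
2.5 Gbps = 2,500 Mbps; 2,500 / 6.220 = 401.93 → 401 viewers.

401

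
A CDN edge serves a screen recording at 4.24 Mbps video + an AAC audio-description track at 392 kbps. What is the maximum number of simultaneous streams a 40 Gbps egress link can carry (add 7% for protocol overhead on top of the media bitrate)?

Audio: 392 kbps = 0.392 Mbps.
Per-viewer media rate: 4.632 Mbps.
On the wire with 7% overhead: 4.956 Mbps.
40 Gbps = 40,000 Mbps; 40,000 / 4.956 = 8070.63 → 8070 viewers.

8070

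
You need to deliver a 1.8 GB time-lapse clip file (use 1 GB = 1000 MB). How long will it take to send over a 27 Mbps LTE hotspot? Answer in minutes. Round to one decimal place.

File: 1.8 GB = 14400.0 Mb.
At 27 Mbps: 14400.0 / 27 = 533.3 s ≈ 8.89 minutes.

8.9 minutes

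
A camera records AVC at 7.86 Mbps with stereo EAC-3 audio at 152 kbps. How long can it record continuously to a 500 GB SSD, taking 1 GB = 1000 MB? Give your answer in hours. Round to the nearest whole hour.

139 hours

Audio: 152 kbps = 0.152 Mbps.
Total bitrate: 7.86 + 0.152 = 8.012 Mbps.
Capacity: 500 GB = 4,000,000 Mb.
Recording time: 4,000,000 / 8.012 = 499,251 s ≈ 139 hours.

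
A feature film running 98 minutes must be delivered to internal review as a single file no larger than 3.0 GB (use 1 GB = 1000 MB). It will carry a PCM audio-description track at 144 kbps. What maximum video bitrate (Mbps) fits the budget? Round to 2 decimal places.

Budget: 3.0 GB = 24000.0 Mb.
98 min = 5880 s
Total bitrate budget: 24000.0 Mb / 5880 s = 4.082 Mbps.
Audio: 144 kbps = 0.144 Mbps.
Video: 4.082 − 0.144 = 3.938 Mbps.

3.94 Mbps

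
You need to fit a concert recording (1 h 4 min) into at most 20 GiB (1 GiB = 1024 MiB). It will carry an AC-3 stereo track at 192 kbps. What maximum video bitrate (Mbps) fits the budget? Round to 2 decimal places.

Budget: 20 GiB = 171798.7 Mb.
1 h 4 min = 64 min = 3840 s
Total bitrate budget: 171798.7 Mb / 3840 s = 44.739 Mbps.
Audio: 192 kbps = 0.192 Mbps.
Video: 44.739 − 0.192 = 44.547 Mbps.

44.55 Mbps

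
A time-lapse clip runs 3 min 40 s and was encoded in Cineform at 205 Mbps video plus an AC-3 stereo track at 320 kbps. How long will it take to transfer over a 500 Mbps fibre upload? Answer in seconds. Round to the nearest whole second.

90 seconds

3 min 40 s = 220 s
Audio: 320 kbps = 0.320 Mbps.
Total bitrate: 205.320 Mbps.
File: 205.320 Mbps × 220 s = 45170.4 Mb.
At 500 Mbps: 45170.4 / 500 = 90.3 s ≈ 90.3 seconds.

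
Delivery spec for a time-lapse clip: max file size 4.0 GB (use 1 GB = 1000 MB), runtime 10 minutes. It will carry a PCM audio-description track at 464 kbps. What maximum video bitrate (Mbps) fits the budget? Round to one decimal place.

52.9 Mbps

Budget: 4.0 GB = 32000.0 Mb.
10 min = 600 s
Total bitrate budget: 32000.0 Mb / 600 s = 53.333 Mbps.
Audio: 464 kbps = 0.464 Mbps.
Video: 53.333 − 0.464 = 52.869 Mbps.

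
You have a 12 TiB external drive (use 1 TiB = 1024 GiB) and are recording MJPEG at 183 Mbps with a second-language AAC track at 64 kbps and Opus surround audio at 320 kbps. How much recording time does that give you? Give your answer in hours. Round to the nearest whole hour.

160 hours

Audio total: 64 + 320 = 384 kbps = 0.384 Mbps.
Total bitrate: 183 + 0.384 = 183.384 Mbps.
Capacity: 12 TiB = 105,553,116 Mb.
Recording time: 105,553,116 / 183.384 = 575,585 s ≈ 160 hours.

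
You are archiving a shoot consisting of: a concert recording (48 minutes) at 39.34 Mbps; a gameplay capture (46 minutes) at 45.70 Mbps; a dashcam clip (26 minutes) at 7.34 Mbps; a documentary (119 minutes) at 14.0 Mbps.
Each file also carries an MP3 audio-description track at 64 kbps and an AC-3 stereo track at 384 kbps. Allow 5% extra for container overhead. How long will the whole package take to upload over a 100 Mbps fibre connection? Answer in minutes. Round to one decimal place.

62.5 minutes

Audio total: 64 + 384 = 448 kbps = 0.448 Mbps.
concert recording: 39.788 Mbps × 2880 s × 1.05 = 120318.9 Mb
gameplay capture: 46.148 Mbps × 2760 s × 1.05 = 133736.9 Mb
dashcam clip: 7.788 Mbps × 1560 s × 1.05 = 12756.7 Mb
documentary: 14.448 Mbps × 7140 s × 1.05 = 108316.7 Mb
Total: 375129.2 Mb = 46891.2 MB.
At 100 Mbps: 375129.2 / 100 = 3751 s ≈ 62.5 minutes.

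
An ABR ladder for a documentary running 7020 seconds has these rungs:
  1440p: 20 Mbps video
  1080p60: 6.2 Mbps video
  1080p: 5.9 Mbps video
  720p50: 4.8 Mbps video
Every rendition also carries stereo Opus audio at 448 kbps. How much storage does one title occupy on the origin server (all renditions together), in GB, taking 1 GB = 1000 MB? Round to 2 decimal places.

Audio: 448 kbps = 0.448 Mbps.
Sum of rendition bitrates: (20+0.448) + (6.2+0.448) + (5.9+0.448) + (4.8+0.448) = 38.692 Mbps.
× 7020 s = 271,618 Mb = 33,952 MB = 33.95 GB.

33.95 GB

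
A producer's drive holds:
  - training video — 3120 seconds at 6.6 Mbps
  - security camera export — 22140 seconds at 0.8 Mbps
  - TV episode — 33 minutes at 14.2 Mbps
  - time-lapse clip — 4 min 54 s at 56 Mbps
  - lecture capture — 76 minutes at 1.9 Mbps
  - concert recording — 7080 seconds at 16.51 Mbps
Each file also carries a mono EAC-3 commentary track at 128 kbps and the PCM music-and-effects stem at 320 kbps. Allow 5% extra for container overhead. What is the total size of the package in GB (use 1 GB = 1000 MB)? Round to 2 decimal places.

Audio total: 128 + 320 = 448 kbps = 0.448 Mbps.
training video: 7.048 Mbps × 3120 s × 1.05 = 23089.2 Mb
security camera export: 1.248 Mbps × 22140 s × 1.05 = 29012.3 Mb
TV episode: 14.648 Mbps × 1980 s × 1.05 = 30453.2 Mb
time-lapse clip: 56.448 Mbps × 294 s × 1.05 = 17425.5 Mb
lecture capture: 2.348 Mbps × 4560 s × 1.05 = 11242.2 Mb
concert recording: 16.958 Mbps × 7080 s × 1.05 = 126065.8 Mb
Total: 237288.2 Mb = 29661.0 MB.
= 29.66 GB.

29.66 GB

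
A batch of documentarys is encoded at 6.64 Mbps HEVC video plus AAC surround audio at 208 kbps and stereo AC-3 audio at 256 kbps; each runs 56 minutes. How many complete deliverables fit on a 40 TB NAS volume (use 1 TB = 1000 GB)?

13406

56 min = 3360 s
Audio total: 208 + 256 = 464 kbps = 0.464 Mbps.
Total bitrate: 7.104 Mbps.
Per item: 7.104 Mbps × 3360 s = 23,869 Mb = 2,984 MB.
Capacity: 40 TB = 320,000,000 Mb; 13406.26 items → 13406 complete.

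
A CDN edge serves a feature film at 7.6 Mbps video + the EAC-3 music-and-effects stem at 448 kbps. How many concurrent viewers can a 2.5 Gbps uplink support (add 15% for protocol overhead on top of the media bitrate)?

270

Audio: 448 kbps = 0.448 Mbps.
Per-viewer media rate: 8.048 Mbps.
On the wire with 15% overhead: 9.255 Mbps.
2.5 Gbps = 2,500 Mbps; 2,500 / 9.255 = 270.12 → 270 viewers.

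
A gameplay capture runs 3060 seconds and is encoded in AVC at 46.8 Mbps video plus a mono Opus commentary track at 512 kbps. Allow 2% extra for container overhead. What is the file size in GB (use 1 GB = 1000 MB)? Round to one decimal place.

18.5 GB

Audio: 512 kbps = 0.512 Mbps.
Total bitrate: 46.8 + 0.512 = 47.312 Mbps.
Stream data: 47.312 Mbps × 3060 s = 144774.7 Mb.
With 2% container overhead: ×1.02.
147,670 Mb ÷ 8 = 18,459 MB → 18.46 GB.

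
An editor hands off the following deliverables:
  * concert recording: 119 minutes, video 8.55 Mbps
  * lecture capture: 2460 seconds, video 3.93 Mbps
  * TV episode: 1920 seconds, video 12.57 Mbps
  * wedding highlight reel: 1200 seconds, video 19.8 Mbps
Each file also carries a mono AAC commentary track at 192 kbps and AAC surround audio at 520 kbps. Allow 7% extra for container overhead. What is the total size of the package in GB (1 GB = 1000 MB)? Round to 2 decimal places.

Audio total: 192 + 520 = 712 kbps = 0.712 Mbps.
concert recording: 9.262 Mbps × 7140 s × 1.07 = 70759.8 Mb
lecture capture: 4.642 Mbps × 2460 s × 1.07 = 12218.7 Mb
TV episode: 13.282 Mbps × 1920 s × 1.07 = 27286.5 Mb
wedding highlight reel: 20.512 Mbps × 1200 s × 1.07 = 26337.4 Mb
Total: 136602.4 Mb = 17075.3 MB.
= 17.08 GB.

17.08 GB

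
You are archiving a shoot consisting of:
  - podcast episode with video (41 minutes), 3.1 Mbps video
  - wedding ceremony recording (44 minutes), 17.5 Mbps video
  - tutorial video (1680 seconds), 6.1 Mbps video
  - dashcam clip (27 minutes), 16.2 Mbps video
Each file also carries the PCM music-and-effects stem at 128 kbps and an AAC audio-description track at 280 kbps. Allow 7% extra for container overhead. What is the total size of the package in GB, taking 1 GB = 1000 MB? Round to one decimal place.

Audio total: 128 + 280 = 408 kbps = 0.408 Mbps.
podcast episode with video: 3.508 Mbps × 2460 s × 1.07 = 9233.8 Mb
wedding ceremony recording: 17.908 Mbps × 2640 s × 1.07 = 50586.5 Mb
tutorial video: 6.508 Mbps × 1680 s × 1.07 = 11698.8 Mb
dashcam clip: 16.608 Mbps × 1620 s × 1.07 = 28788.3 Mb
Total: 100307.4 Mb = 12538.4 MB.
= 12.54 GB.

12.5 GB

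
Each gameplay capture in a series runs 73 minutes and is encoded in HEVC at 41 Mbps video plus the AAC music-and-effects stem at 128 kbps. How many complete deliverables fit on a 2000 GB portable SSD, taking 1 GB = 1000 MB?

73 min = 4380 s
Audio: 128 kbps = 0.128 Mbps.
Total bitrate: 41.128 Mbps.
Per item: 41.128 Mbps × 4380 s = 180,141 Mb = 22,518 MB.
Capacity: 2000 GB = 16,000,000 Mb; 88.82 items → 88 complete.

88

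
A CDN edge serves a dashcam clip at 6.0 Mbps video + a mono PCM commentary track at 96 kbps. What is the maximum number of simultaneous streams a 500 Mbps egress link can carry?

Audio: 96 kbps = 0.096 Mbps.
Per-viewer media rate: 6.096 Mbps.
500 Mbps = 500.0 Mbps; 500.0 / 6.096 = 82.02 → 82 viewers.

82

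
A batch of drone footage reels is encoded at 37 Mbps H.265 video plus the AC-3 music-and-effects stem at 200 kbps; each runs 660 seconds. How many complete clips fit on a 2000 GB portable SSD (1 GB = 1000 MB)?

651

Audio: 200 kbps = 0.200 Mbps.
Total bitrate: 37.200 Mbps.
Per item: 37.200 Mbps × 660 s = 24,552 Mb = 3,069 MB.
Capacity: 2000 GB = 16,000,000 Mb; 651.68 items → 651 complete.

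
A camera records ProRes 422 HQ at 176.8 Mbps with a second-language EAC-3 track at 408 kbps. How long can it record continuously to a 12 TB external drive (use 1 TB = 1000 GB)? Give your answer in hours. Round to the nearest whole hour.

150 hours

Audio: 408 kbps = 0.408 Mbps.
Total bitrate: 176.8 + 0.408 = 177.208 Mbps.
Capacity: 12 TB = 96,000,000 Mb.
Recording time: 96,000,000 / 177.208 = 541,736 s ≈ 150 hours.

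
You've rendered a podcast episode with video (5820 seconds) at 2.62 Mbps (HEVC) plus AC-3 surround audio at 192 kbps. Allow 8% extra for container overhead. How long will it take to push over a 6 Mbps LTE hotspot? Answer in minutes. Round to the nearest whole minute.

49 minutes

Audio: 192 kbps = 0.192 Mbps.
Total bitrate: 2.812 Mbps.
File: 2.812 Mbps × 5820 s = 16365.8 Mb.
With 8% container overhead: ×1.08. → 17675.1 Mb.
At 6 Mbps: 17675.1 / 6 = 2945.9 s ≈ 49.1 minutes.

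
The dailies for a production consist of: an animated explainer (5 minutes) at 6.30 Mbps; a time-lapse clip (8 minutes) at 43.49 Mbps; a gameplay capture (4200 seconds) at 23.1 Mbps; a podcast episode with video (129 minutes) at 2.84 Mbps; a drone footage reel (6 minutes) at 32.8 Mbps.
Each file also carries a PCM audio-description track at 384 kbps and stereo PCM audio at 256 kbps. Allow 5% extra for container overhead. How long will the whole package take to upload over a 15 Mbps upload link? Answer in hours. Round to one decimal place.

Audio total: 384 + 256 = 640 kbps = 0.640 Mbps.
animated explainer: 6.940 Mbps × 300 s × 1.05 = 2186.1 Mb
time-lapse clip: 44.130 Mbps × 480 s × 1.05 = 22241.5 Mb
gameplay capture: 23.740 Mbps × 4200 s × 1.05 = 104693.4 Mb
podcast episode with video: 3.480 Mbps × 7740 s × 1.05 = 28282.0 Mb
drone footage reel: 33.440 Mbps × 360 s × 1.05 = 12640.3 Mb
Total: 170043.3 Mb = 21255.4 MB.
At 15 Mbps: 170043.3 / 15 = 11336 s ≈ 3.15 hours.

3.1 hours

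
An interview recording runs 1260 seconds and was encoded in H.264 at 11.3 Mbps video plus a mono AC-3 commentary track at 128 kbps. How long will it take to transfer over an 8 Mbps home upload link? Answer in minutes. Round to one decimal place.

30.0 minutes

Audio: 128 kbps = 0.128 Mbps.
Total bitrate: 11.428 Mbps.
File: 11.428 Mbps × 1260 s = 14399.3 Mb.
At 8 Mbps: 14399.3 / 8 = 1799.9 s ≈ 30 minutes.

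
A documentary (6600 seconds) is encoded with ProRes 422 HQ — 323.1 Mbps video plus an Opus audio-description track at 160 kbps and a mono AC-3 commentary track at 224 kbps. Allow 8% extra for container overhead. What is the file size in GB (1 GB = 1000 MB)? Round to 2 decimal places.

Audio total: 160 + 224 = 384 kbps = 0.384 Mbps.
Total bitrate: 323.1 + 0.384 = 323.484 Mbps.
Stream data: 323.484 Mbps × 6600 s = 2134994.4 Mb.
With 8% container overhead: ×1.08.
2,305,794 Mb ÷ 8 = 288,224 MB → 288.2 GB.

288.22 GB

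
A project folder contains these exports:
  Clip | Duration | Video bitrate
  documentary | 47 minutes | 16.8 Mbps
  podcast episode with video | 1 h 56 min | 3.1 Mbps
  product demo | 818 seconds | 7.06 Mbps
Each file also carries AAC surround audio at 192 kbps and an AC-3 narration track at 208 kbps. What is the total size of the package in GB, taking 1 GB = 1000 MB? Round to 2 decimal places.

9.87 GB

Audio total: 192 + 208 = 400 kbps = 0.400 Mbps.
documentary: 17.200 Mbps × 2820 s = 48504.0 Mb
podcast episode with video: 3.500 Mbps × 6960 s = 24360.0 Mb
product demo: 7.460 Mbps × 818 s = 6102.3 Mb
Total: 78966.3 Mb = 9870.8 MB.
= 9.871 GB.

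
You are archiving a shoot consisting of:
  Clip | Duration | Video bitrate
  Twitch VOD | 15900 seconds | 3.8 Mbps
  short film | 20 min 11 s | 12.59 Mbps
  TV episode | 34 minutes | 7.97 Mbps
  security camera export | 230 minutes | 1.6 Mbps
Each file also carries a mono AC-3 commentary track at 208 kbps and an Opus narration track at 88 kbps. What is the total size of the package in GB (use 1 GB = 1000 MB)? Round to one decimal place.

15.5 GB

Audio total: 208 + 88 = 296 kbps = 0.296 Mbps.
Twitch VOD: 4.096 Mbps × 15900 s = 65126.4 Mb
short film: 12.886 Mbps × 1211 s = 15604.9 Mb
TV episode: 8.266 Mbps × 2040 s = 16862.6 Mb
security camera export: 1.896 Mbps × 13800 s = 26164.8 Mb
Total: 123758.8 Mb = 15469.8 MB.
= 15.47 GB.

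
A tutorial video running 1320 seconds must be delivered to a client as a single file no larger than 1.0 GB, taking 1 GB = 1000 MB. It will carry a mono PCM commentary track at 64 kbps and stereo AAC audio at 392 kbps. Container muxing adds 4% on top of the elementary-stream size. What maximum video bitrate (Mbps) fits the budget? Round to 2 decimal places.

Budget: 1.0 GB = 8000.0 Mb.
Stream payload after overhead: 8000.0 / 1.04 = 7692.3 Mb.
Total bitrate budget: 7692.3 Mb / 1320 s = 5.828 Mbps.
Audio total: 64 + 392 = 456 kbps = 0.456 Mbps.
Video: 5.828 − 0.456 = 5.372 Mbps.

5.37 Mbps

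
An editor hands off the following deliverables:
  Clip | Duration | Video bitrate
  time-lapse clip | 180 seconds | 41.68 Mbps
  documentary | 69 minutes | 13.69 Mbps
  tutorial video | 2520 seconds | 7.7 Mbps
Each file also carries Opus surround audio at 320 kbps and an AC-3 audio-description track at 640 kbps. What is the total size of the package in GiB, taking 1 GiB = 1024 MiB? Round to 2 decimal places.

10.49 GiB

Audio total: 320 + 640 = 960 kbps = 0.960 Mbps.
time-lapse clip: 42.640 Mbps × 180 s = 7675.2 Mb
documentary: 14.650 Mbps × 4140 s = 60651.0 Mb
tutorial video: 8.660 Mbps × 2520 s = 21823.2 Mb
Total: 90149.4 Mb = 11268.7 MB.
= 10.49 GiB.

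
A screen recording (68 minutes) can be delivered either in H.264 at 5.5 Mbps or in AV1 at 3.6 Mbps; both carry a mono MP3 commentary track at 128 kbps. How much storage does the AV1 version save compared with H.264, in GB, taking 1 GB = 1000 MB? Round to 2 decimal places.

68 min = 4080 s
Audio: 128 kbps = 0.128 Mbps.
H.264: 5.628 Mbps × 4080 s = 22962.2 Mb = 2.870 GB.
AV1: 3.728 Mbps × 4080 s = 15210.2 Mb = 1.901 GB.
Saving: 2.870 − 1.901 = 0.969 GB.

0.97 GB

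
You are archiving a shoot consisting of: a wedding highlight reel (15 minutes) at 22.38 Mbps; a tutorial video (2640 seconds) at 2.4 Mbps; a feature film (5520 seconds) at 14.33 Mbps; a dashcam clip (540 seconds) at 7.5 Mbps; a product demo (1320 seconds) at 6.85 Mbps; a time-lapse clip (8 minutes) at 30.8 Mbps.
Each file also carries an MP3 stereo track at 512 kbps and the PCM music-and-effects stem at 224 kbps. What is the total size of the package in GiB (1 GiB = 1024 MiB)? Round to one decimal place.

16.5 GiB

Audio total: 512 + 224 = 736 kbps = 0.736 Mbps.
wedding highlight reel: 23.116 Mbps × 900 s = 20804.4 Mb
tutorial video: 3.136 Mbps × 2640 s = 8279.0 Mb
feature film: 15.066 Mbps × 5520 s = 83164.3 Mb
dashcam clip: 8.236 Mbps × 540 s = 4447.4 Mb
product demo: 7.586 Mbps × 1320 s = 10013.5 Mb
time-lapse clip: 31.536 Mbps × 480 s = 15137.3 Mb
Total: 141846.0 Mb = 17730.8 MB.
= 16.51 GiB.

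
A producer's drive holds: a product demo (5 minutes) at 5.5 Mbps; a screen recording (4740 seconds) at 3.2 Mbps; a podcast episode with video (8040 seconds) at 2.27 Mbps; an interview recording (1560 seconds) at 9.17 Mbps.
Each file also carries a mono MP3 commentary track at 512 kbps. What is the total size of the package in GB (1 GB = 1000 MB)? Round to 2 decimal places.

7.11 GB

Audio: 512 kbps = 0.512 Mbps.
product demo: 6.012 Mbps × 300 s = 1803.6 Mb
screen recording: 3.712 Mbps × 4740 s = 17594.9 Mb
podcast episode with video: 2.782 Mbps × 8040 s = 22367.3 Mb
interview recording: 9.682 Mbps × 1560 s = 15103.9 Mb
Total: 56869.7 Mb = 7108.7 MB.
= 7.109 GB.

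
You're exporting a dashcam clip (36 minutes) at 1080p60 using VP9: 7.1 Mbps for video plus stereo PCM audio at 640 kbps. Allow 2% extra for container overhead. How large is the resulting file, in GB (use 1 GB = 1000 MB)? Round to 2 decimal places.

36 min = 2160 s
Audio: 640 kbps = 0.640 Mbps.
Total bitrate: 7.1 + 0.640 = 7.740 Mbps.
Stream data: 7.740 Mbps × 2160 s = 16718.4 Mb.
With 2% container overhead: ×1.02.
17,053 Mb ÷ 8 = 2,132 MB → 2.132 GB.

2.13 GB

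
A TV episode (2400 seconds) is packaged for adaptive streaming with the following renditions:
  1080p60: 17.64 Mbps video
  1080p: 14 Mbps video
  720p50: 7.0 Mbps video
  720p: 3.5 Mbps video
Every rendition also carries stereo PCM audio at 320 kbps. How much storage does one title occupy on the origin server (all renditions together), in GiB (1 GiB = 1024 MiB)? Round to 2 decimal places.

12.13 GiB

Audio: 320 kbps = 0.320 Mbps.
Sum of rendition bitrates: (17.64+0.320) + (14+0.320) + (7.0+0.320) + (3.5+0.320) = 43.420 Mbps.
× 2400 s = 104,208 Mb = 13,026 MB = 12.13 GiB.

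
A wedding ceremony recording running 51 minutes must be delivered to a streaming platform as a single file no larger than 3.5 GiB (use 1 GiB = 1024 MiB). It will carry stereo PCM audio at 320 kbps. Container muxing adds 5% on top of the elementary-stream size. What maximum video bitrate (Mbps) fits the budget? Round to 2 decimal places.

Budget: 3.5 GiB = 30064.8 Mb.
Stream payload after overhead: 30064.8 / 1.05 = 28633.1 Mb.
51 min = 3060 s
Total bitrate budget: 28633.1 Mb / 3060 s = 9.357 Mbps.
Audio: 320 kbps = 0.320 Mbps.
Video: 9.357 − 0.320 = 9.037 Mbps.

9.04 Mbps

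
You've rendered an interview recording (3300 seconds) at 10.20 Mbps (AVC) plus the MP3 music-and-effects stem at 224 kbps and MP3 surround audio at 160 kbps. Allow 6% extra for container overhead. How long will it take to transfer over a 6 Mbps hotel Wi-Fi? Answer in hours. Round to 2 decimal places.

Audio total: 224 + 160 = 384 kbps = 0.384 Mbps.
Total bitrate: 10.584 Mbps.
File: 10.584 Mbps × 3300 s = 34927.2 Mb.
With 6% container overhead: ×1.06. → 37022.8 Mb.
At 6 Mbps: 37022.8 / 6 = 6170.5 s ≈ 1.71 hours.

1.71 hours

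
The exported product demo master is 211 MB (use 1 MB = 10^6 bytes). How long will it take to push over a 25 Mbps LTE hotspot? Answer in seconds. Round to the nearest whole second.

File: 211 MB = 1688.0 Mb.
At 25 Mbps: 1688.0 / 25 = 67.5 s ≈ 67.5 seconds.

68 seconds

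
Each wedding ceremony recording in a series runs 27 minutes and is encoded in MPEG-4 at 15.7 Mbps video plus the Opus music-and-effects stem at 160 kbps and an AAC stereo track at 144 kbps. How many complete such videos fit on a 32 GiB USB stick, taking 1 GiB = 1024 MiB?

10

27 min = 1620 s
Audio total: 160 + 144 = 304 kbps = 0.304 Mbps.
Total bitrate: 16.004 Mbps.
Per item: 16.004 Mbps × 1620 s = 25,926 Mb = 3,241 MB.
Capacity: 32 GiB = 274,878 Mb; 10.60 items → 10 complete.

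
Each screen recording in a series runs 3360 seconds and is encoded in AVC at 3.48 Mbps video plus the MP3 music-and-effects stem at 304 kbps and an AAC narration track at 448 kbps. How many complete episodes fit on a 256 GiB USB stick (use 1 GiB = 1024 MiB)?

154

Audio total: 304 + 448 = 752 kbps = 0.752 Mbps.
Total bitrate: 4.232 Mbps.
Per item: 4.232 Mbps × 3360 s = 14,220 Mb = 1,777 MB.
Capacity: 256 GiB = 2,199,023 Mb; 154.65 items → 154 complete.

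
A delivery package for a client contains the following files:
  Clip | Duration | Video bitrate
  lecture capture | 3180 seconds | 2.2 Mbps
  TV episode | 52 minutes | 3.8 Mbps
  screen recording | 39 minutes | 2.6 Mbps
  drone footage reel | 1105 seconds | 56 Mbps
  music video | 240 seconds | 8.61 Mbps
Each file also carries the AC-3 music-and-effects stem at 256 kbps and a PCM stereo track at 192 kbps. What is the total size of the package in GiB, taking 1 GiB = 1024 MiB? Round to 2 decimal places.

Audio total: 256 + 192 = 448 kbps = 0.448 Mbps.
lecture capture: 2.648 Mbps × 3180 s = 8420.6 Mb
TV episode: 4.248 Mbps × 3120 s = 13253.8 Mb
screen recording: 3.048 Mbps × 2340 s = 7132.3 Mb
drone footage reel: 56.448 Mbps × 1105 s = 62375.0 Mb
music video: 9.058 Mbps × 240 s = 2173.9 Mb
Total: 93355.7 Mb = 11669.5 MB.
= 10.87 GiB.

10.87 GiB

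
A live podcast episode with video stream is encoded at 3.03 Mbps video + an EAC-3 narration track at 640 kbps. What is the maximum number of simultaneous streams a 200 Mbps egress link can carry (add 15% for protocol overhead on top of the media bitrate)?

Audio: 640 kbps = 0.640 Mbps.
Per-viewer media rate: 3.670 Mbps.
On the wire with 15% overhead: 4.221 Mbps.
200 Mbps = 200.0 Mbps; 200.0 / 4.221 = 47.39 → 47 viewers.

47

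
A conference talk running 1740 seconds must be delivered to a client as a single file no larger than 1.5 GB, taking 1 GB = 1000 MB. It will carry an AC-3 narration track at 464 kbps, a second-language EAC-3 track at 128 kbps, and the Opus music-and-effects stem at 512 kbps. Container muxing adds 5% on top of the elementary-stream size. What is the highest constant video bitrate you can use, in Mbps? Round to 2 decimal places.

5.46 Mbps

Budget: 1.5 GB = 12000.0 Mb.
Stream payload after overhead: 12000.0 / 1.05 = 11428.6 Mb.
Total bitrate budget: 11428.6 Mb / 1740 s = 6.568 Mbps.
Audio total: 464 + 128 + 512 = 1104 kbps = 1.104 Mbps.
Video: 6.568 − 1.104 = 5.464 Mbps.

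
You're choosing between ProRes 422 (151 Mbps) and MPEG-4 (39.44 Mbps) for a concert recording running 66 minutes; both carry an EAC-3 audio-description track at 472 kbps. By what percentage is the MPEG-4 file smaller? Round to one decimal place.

73.7%

66 min = 3960 s
Audio: 472 kbps = 0.472 Mbps.
ProRes 422: 151.472 Mbps × 3960 s = 599829.1 Mb = 74.979 GB.
MPEG-4: 39.912 Mbps × 3960 s = 158051.5 Mb = 19.756 GB.
Reduction: (1 − 19.756/74.979) × 100 = 73.65%.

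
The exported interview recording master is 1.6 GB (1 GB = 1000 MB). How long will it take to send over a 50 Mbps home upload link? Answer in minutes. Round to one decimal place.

File: 1.6 GB = 12800.0 Mb.
At 50 Mbps: 12800.0 / 50 = 256.0 s ≈ 4.27 minutes.

4.3 minutes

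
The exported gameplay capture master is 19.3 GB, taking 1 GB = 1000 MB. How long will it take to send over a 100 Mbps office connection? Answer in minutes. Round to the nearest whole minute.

File: 19.3 GB = 154400.0 Mb.
At 100 Mbps: 154400.0 / 100 = 1544.0 s ≈ 25.7 minutes.

26 minutes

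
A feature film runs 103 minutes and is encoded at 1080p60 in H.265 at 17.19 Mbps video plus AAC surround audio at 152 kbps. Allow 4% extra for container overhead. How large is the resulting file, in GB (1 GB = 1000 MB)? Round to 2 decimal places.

103 min = 6180 s
Audio: 152 kbps = 0.152 Mbps.
Total bitrate: 17.19 + 0.152 = 17.342 Mbps.
Stream data: 17.342 Mbps × 6180 s = 107173.6 Mb.
With 4% container overhead: ×1.04.
111,461 Mb ÷ 8 = 13,933 MB → 13.93 GB.

13.93 GB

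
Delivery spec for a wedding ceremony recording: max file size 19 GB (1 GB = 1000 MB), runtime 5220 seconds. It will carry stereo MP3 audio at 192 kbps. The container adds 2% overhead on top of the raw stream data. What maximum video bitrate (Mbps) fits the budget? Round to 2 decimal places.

Budget: 19 GB = 152000.0 Mb.
Stream payload after overhead: 152000.0 / 1.02 = 149019.6 Mb.
Total bitrate budget: 149019.6 Mb / 5220 s = 28.548 Mbps.
Audio: 192 kbps = 0.192 Mbps.
Video: 28.548 − 0.192 = 28.356 Mbps.

28.36 Mbps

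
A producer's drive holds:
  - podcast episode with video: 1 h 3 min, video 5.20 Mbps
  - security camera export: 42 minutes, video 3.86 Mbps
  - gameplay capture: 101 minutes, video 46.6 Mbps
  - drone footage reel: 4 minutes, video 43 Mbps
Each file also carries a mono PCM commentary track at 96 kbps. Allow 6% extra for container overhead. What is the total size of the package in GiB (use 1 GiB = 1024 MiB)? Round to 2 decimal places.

39.90 GiB

Audio: 96 kbps = 0.096 Mbps.
podcast episode with video: 5.296 Mbps × 3780 s × 1.06 = 21220.0 Mb
security camera export: 3.956 Mbps × 2520 s × 1.06 = 10567.3 Mb
gameplay capture: 46.696 Mbps × 6060 s × 1.06 = 299956.4 Mb
drone footage reel: 43.096 Mbps × 240 s × 1.06 = 10963.6 Mb
Total: 342707.3 Mb = 42838.4 MB.
= 39.90 GiB.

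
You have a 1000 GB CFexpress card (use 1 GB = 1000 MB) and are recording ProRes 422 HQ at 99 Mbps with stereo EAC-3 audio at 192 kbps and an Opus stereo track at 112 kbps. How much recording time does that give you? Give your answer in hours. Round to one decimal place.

Audio total: 192 + 112 = 304 kbps = 0.304 Mbps.
Total bitrate: 99 + 0.304 = 99.304 Mbps.
Capacity: 1000 GB = 8,000,000 Mb.
Recording time: 8,000,000 / 99.304 = 80,561 s ≈ 22.4 hours.

22.4 hours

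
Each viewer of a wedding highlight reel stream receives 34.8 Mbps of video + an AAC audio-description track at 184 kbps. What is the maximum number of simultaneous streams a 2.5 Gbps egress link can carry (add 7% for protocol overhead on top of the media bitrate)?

Audio: 184 kbps = 0.184 Mbps.
Per-viewer media rate: 34.984 Mbps.
On the wire with 7% overhead: 37.433 Mbps.
2.5 Gbps = 2,500 Mbps; 2,500 / 37.433 = 66.79 → 66 viewers.

66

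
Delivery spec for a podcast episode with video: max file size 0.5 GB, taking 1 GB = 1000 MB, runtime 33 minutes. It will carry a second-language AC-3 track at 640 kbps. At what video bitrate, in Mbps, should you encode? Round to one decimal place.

1.4 Mbps

Budget: 0.5 GB = 4000.0 Mb.
33 min = 1980 s
Total bitrate budget: 4000.0 Mb / 1980 s = 2.020 Mbps.
Audio: 640 kbps = 0.640 Mbps.
Video: 2.020 − 0.640 = 1.380 Mbps.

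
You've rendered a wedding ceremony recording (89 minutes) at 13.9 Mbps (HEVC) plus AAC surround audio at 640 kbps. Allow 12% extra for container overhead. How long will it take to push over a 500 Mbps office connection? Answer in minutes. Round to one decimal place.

89 min = 5340 s
Audio: 640 kbps = 0.640 Mbps.
Total bitrate: 14.540 Mbps.
File: 14.540 Mbps × 5340 s = 77643.6 Mb.
With 12% container overhead: ×1.12. → 86960.8 Mb.
At 500 Mbps: 86960.8 / 500 = 173.9 s ≈ 2.9 minutes.

2.9 minutes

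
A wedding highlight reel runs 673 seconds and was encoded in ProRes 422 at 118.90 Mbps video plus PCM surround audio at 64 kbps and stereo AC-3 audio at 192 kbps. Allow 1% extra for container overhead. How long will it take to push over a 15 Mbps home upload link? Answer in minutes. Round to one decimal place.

Audio total: 64 + 192 = 256 kbps = 0.256 Mbps.
Total bitrate: 119.156 Mbps.
File: 119.156 Mbps × 673 s = 80192.0 Mb.
With 1% container overhead: ×1.01. → 80993.9 Mb.
At 15 Mbps: 80993.9 / 15 = 5399.6 s ≈ 90 minutes.

90.0 minutes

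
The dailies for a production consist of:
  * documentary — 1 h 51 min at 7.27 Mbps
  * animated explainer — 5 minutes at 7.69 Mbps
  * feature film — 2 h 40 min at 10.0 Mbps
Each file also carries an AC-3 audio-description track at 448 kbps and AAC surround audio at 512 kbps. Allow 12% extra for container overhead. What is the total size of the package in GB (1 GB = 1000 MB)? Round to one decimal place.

22.8 GB

Audio total: 448 + 512 = 960 kbps = 0.960 Mbps.
documentary: 8.230 Mbps × 6660 s × 1.12 = 61389.2 Mb
animated explainer: 8.650 Mbps × 300 s × 1.12 = 2906.4 Mb
feature film: 10.960 Mbps × 9600 s × 1.12 = 117841.9 Mb
Total: 182137.5 Mb = 22767.2 MB.
= 22.77 GB.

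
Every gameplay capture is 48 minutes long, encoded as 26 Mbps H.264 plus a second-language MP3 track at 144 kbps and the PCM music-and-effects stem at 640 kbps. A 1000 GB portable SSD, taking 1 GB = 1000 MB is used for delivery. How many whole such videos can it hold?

48 min = 2880 s
Audio total: 144 + 640 = 784 kbps = 0.784 Mbps.
Total bitrate: 26.784 Mbps.
Per item: 26.784 Mbps × 2880 s = 77,138 Mb = 9,642 MB.
Capacity: 1000 GB = 8,000,000 Mb; 103.71 items → 103 complete.

103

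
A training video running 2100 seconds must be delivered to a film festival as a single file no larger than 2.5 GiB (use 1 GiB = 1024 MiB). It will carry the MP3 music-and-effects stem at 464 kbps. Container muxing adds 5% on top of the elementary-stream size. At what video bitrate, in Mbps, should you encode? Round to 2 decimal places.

9.28 Mbps

Budget: 2.5 GiB = 21474.8 Mb.
Stream payload after overhead: 21474.8 / 1.05 = 20452.2 Mb.
Total bitrate budget: 20452.2 Mb / 2100 s = 9.739 Mbps.
Audio: 464 kbps = 0.464 Mbps.
Video: 9.739 − 0.464 = 9.275 Mbps.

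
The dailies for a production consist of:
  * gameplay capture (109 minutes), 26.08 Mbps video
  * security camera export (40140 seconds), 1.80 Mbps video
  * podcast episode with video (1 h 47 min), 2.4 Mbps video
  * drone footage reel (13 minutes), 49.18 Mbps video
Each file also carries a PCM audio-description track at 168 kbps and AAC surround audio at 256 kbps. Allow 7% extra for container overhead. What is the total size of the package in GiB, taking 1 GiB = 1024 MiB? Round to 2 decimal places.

Audio total: 168 + 256 = 424 kbps = 0.424 Mbps.
gameplay capture: 26.504 Mbps × 6540 s × 1.07 = 185469.7 Mb
security camera export: 2.224 Mbps × 40140 s × 1.07 = 95520.4 Mb
podcast episode with video: 2.824 Mbps × 6420 s × 1.07 = 19399.2 Mb
drone footage reel: 49.604 Mbps × 780 s × 1.07 = 41399.5 Mb
Total: 341788.7 Mb = 42723.6 MB.
= 39.79 GiB.

39.79 GiB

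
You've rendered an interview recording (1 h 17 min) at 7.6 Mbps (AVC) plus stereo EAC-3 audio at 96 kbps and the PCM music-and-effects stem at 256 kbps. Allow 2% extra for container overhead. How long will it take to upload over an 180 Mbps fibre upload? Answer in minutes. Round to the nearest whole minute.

1 h 17 min = 77 min = 4620 s
Audio total: 96 + 256 = 352 kbps = 0.352 Mbps.
Total bitrate: 7.952 Mbps.
File: 7.952 Mbps × 4620 s = 36738.2 Mb.
With 2% container overhead: ×1.02. → 37473.0 Mb.
At 180 Mbps: 37473.0 / 180 = 208.2 s ≈ 3.47 minutes.

3 minutes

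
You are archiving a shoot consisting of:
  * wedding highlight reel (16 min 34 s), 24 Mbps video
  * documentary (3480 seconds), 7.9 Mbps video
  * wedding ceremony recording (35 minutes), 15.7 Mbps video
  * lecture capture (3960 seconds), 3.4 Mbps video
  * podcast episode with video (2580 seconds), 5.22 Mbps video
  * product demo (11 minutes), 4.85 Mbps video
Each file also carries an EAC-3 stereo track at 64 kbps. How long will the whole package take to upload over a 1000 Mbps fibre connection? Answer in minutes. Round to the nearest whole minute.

2 minutes

Audio: 64 kbps = 0.064 Mbps.
wedding highlight reel: 24.064 Mbps × 994 s = 23919.6 Mb
documentary: 7.964 Mbps × 3480 s = 27714.7 Mb
wedding ceremony recording: 15.764 Mbps × 2100 s = 33104.4 Mb
lecture capture: 3.464 Mbps × 3960 s = 13717.4 Mb
podcast episode with video: 5.284 Mbps × 2580 s = 13632.7 Mb
product demo: 4.914 Mbps × 660 s = 3243.2 Mb
Total: 115332.1 Mb = 14416.5 MB.
At 1000 Mbps: 115332.1 / 1000 = 115 s ≈ 1.92 minutes.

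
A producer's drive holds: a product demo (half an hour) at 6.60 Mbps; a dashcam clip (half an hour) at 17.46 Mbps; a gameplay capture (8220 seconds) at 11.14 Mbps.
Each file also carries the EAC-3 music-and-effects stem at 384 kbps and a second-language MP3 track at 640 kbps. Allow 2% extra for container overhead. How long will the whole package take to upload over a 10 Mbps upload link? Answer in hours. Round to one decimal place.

4.2 hours

Audio total: 384 + 640 = 1024 kbps = 1.024 Mbps.
product demo: 7.624 Mbps × 1800 s × 1.02 = 13997.7 Mb
dashcam clip: 18.484 Mbps × 1800 s × 1.02 = 33936.6 Mb
gameplay capture: 12.164 Mbps × 8220 s × 1.02 = 101987.8 Mb
Total: 149922.1 Mb = 18740.3 MB.
At 10 Mbps: 149922.1 / 10 = 14992 s ≈ 4.16 hours.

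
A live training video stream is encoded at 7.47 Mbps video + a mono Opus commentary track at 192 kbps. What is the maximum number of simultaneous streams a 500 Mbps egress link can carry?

65

Audio: 192 kbps = 0.192 Mbps.
Per-viewer media rate: 7.662 Mbps.
500 Mbps = 500.0 Mbps; 500.0 / 7.662 = 65.26 → 65 viewers.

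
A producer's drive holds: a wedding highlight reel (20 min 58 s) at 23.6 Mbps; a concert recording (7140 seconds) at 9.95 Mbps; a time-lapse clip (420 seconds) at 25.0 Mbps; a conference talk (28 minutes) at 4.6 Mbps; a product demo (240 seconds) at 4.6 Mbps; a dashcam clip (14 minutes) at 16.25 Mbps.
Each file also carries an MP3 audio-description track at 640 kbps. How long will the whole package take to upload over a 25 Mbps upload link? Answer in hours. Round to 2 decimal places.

Audio: 640 kbps = 0.640 Mbps.
wedding highlight reel: 24.240 Mbps × 1258 s = 30493.9 Mb
concert recording: 10.590 Mbps × 7140 s = 75612.6 Mb
time-lapse clip: 25.640 Mbps × 420 s = 10768.8 Mb
conference talk: 5.240 Mbps × 1680 s = 8803.2 Mb
product demo: 5.240 Mbps × 240 s = 1257.6 Mb
dashcam clip: 16.890 Mbps × 840 s = 14187.6 Mb
Total: 141123.7 Mb = 17640.5 MB.
At 25 Mbps: 141123.7 / 25 = 5645 s ≈ 1.57 hours.

1.57 hours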